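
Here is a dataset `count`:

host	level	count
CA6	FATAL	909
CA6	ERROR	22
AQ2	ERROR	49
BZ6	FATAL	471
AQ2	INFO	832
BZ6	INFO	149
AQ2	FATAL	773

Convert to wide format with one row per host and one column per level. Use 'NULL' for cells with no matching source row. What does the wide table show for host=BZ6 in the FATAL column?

The long row with host=BZ6, level=FATAL has count=471.

471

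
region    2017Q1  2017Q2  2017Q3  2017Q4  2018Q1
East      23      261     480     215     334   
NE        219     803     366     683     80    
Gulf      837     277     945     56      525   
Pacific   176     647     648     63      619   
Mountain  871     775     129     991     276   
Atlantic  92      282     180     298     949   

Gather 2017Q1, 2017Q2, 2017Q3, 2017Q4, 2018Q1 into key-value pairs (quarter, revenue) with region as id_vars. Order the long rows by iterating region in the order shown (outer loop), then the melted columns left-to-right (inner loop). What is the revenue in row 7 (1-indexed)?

30 rows total (6 × 5). Row 7: index ⌊(7-1)/5⌋ = 1 into region → NE; (7-1) mod 5 = 1 into the melted columns → 2017Q2.
So row 7 is (NE, 2017Q2, 803); revenue = 803.

803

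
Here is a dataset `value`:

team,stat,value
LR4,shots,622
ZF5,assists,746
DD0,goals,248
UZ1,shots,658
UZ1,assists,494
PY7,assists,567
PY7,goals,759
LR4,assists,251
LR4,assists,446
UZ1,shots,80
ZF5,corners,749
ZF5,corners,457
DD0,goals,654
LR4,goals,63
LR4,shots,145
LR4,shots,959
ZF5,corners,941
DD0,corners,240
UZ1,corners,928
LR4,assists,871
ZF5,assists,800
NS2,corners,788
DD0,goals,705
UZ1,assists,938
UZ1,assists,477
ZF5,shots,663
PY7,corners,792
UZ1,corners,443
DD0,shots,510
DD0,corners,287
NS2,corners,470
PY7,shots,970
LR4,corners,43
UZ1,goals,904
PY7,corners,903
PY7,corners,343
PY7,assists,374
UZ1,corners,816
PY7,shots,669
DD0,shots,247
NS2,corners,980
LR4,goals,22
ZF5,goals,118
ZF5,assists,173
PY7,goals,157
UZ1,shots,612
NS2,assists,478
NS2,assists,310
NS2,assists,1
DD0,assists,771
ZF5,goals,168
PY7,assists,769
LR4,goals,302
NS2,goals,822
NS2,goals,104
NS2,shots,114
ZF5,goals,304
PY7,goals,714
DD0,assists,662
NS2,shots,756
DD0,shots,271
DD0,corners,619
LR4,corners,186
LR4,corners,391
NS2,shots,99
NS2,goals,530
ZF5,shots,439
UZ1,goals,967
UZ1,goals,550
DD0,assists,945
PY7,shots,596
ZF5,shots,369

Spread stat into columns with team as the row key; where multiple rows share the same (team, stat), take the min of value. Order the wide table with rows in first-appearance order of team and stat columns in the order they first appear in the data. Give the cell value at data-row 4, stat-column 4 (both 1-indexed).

443

With rows in first-appearance order of team, row 4 is team=UZ1. stat columns in first-appearance order: shots, assists, goals, corners; column 4 is corners.
Long rows with team=UZ1, stat=corners: min(928, 443, 816) = 443.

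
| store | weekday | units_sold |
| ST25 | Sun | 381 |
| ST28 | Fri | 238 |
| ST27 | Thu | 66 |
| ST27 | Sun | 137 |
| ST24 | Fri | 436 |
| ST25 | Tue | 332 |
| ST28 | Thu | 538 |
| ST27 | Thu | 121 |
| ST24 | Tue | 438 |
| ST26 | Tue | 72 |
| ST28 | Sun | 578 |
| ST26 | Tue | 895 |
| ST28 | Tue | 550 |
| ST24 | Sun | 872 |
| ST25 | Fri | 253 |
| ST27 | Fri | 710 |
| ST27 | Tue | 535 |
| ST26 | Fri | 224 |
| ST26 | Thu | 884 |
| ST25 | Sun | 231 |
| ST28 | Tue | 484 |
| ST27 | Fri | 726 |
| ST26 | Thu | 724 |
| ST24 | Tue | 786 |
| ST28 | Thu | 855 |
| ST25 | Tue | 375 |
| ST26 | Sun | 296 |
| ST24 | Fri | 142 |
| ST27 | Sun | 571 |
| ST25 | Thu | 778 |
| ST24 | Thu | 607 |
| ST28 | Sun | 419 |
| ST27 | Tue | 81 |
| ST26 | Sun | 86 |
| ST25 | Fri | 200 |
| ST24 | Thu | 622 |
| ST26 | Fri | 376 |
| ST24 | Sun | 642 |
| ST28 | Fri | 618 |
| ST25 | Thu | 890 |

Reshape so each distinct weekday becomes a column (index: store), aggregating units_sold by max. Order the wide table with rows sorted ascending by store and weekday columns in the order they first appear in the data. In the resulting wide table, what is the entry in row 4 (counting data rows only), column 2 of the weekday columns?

With rows sorted ascending by store, row 4 is store=ST27. weekday columns in first-appearance order: Sun, Fri, Thu, Tue; column 2 is Fri.
Long rows with store=ST27, weekday=Fri: max(710, 726) = 726.

726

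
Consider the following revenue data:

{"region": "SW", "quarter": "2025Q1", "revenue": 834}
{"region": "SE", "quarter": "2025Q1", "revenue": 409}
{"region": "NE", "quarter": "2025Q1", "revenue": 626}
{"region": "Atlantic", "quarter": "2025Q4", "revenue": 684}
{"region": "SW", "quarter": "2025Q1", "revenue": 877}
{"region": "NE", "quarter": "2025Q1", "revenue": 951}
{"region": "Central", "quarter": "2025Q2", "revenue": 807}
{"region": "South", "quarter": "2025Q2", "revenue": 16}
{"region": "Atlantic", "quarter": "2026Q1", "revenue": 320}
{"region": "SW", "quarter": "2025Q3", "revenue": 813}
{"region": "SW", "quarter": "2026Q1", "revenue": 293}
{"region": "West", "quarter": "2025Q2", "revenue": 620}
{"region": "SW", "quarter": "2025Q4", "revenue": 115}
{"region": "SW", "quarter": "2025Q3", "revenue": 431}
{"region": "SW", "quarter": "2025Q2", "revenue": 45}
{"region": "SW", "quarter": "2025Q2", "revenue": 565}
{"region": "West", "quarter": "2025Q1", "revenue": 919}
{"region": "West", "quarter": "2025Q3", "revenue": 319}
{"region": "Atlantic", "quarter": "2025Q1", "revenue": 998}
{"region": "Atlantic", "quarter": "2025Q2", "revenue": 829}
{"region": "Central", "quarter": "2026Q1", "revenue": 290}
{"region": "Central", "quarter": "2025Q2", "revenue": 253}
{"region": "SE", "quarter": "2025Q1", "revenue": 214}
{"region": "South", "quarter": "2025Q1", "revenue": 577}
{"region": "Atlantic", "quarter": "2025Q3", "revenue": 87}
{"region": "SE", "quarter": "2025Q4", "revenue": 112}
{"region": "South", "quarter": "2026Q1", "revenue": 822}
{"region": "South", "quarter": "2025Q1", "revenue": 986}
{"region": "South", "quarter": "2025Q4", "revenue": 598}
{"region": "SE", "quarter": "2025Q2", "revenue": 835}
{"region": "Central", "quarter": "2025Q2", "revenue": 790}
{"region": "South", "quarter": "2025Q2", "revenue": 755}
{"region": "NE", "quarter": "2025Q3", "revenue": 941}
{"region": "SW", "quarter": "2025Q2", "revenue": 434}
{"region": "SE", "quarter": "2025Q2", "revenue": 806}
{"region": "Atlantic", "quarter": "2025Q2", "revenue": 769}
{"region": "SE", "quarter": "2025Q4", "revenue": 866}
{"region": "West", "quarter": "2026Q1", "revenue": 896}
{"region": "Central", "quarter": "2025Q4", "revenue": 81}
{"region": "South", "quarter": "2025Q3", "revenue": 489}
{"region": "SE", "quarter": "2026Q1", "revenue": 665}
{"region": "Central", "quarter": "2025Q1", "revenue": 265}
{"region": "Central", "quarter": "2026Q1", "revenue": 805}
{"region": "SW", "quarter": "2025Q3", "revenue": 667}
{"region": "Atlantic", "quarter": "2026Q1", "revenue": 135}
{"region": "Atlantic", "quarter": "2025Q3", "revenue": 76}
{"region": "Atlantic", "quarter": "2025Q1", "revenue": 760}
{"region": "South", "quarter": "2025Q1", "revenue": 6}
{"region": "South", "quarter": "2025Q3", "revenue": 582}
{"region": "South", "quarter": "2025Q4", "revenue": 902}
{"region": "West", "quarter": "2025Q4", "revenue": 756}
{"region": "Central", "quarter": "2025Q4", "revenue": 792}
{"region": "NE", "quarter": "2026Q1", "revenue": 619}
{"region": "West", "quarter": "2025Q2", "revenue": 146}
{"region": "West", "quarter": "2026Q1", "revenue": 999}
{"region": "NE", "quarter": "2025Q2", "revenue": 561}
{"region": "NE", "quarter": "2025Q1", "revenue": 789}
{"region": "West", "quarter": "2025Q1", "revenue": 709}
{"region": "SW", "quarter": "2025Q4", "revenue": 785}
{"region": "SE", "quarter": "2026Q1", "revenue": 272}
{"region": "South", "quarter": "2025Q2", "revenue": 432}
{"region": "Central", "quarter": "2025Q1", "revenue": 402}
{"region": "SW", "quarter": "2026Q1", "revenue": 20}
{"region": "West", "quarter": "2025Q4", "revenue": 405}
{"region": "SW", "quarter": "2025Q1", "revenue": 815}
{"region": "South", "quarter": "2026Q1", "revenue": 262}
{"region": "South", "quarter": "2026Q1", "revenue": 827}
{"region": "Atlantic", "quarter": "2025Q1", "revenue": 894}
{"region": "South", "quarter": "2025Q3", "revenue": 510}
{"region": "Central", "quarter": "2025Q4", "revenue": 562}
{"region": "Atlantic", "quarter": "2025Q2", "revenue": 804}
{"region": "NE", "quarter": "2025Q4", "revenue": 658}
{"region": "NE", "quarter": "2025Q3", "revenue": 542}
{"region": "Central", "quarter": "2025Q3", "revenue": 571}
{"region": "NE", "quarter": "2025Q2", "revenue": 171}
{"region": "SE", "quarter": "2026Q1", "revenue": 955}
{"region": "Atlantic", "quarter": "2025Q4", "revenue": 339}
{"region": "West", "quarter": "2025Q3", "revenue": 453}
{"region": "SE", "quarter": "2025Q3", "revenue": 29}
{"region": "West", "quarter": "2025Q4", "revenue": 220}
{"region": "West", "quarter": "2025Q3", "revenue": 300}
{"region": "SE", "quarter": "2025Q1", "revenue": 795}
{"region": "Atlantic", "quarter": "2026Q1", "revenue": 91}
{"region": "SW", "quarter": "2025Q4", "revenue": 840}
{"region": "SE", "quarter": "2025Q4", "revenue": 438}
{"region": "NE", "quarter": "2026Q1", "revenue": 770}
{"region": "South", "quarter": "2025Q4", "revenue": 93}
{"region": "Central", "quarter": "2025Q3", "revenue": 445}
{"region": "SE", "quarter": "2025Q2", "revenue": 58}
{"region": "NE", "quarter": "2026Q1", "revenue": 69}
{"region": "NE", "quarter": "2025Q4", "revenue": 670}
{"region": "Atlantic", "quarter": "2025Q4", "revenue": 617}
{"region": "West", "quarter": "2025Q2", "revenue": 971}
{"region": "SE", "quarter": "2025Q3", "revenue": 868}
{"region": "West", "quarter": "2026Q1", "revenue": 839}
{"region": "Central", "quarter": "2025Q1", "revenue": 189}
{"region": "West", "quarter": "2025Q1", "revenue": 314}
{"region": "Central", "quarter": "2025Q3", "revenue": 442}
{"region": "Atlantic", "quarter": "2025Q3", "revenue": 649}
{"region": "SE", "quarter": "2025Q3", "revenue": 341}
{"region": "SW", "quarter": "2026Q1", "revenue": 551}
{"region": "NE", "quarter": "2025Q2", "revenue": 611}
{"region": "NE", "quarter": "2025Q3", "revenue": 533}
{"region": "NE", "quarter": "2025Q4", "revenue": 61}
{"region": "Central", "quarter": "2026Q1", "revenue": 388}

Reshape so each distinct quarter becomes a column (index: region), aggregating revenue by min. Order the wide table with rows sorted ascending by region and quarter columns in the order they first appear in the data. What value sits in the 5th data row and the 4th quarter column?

20

With rows sorted ascending by region, row 5 is region=SW. quarter columns in first-appearance order: 2025Q1, 2025Q4, 2025Q2, 2026Q1, 2025Q3; column 4 is 2026Q1.
Long rows with region=SW, quarter=2026Q1: min(293, 20, 551) = 20.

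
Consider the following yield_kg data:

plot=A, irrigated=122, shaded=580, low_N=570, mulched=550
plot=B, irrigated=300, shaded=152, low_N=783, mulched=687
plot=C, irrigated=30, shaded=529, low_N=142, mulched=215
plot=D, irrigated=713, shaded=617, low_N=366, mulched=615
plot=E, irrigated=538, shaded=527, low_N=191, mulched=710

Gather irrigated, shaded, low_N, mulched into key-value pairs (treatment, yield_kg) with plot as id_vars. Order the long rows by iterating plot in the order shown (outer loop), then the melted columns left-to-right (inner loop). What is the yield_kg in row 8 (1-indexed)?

687

20 rows total (5 × 4). Row 8: index ⌊(8-1)/4⌋ = 1 into plot → B; (8-1) mod 4 = 3 into the melted columns → mulched.
So row 8 is (B, mulched, 687); yield_kg = 687.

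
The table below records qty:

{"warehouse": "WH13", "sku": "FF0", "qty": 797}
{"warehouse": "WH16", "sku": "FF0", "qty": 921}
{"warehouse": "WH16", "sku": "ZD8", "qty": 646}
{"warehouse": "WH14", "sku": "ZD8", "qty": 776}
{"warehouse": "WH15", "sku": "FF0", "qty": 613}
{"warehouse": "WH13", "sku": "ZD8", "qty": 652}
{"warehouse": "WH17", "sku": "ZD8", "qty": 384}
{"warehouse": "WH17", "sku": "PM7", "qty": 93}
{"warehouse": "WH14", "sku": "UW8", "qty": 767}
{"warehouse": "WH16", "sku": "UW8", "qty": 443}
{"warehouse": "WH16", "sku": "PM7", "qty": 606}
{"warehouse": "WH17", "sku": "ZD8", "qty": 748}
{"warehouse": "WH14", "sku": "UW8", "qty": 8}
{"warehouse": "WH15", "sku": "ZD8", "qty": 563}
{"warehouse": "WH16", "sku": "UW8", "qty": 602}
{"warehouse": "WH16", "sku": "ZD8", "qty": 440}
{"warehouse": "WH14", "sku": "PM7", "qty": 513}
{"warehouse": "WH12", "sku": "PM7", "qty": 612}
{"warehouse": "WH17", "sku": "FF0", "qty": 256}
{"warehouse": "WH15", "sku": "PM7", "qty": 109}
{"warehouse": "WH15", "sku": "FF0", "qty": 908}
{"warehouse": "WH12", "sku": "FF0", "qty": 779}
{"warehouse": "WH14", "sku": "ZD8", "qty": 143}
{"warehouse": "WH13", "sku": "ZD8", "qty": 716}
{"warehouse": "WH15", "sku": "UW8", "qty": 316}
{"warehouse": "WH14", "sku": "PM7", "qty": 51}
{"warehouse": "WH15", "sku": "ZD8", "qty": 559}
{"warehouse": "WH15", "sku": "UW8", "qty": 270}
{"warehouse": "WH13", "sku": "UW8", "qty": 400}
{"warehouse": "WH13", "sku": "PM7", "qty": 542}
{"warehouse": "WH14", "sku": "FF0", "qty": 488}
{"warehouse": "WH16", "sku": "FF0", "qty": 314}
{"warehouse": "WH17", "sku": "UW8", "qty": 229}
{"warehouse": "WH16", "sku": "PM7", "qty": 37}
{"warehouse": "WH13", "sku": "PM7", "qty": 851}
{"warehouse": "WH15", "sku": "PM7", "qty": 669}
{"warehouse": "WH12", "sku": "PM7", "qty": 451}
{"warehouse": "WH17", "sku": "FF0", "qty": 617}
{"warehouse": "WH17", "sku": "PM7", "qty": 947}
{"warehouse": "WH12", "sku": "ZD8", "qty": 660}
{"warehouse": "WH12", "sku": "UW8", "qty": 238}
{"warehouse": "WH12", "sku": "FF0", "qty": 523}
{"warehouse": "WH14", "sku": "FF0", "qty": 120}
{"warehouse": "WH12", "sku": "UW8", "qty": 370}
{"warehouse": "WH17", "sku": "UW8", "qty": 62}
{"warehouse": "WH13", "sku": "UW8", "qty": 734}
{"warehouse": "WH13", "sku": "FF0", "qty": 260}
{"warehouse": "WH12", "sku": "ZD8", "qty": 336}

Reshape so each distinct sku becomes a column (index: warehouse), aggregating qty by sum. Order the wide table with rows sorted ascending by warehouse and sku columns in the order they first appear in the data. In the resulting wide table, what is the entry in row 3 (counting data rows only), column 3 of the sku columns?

With rows sorted ascending by warehouse, row 3 is warehouse=WH14. sku columns in first-appearance order: FF0, ZD8, PM7, UW8; column 3 is PM7.
Long rows with warehouse=WH14, sku=PM7: 513 + 51 = 564.

564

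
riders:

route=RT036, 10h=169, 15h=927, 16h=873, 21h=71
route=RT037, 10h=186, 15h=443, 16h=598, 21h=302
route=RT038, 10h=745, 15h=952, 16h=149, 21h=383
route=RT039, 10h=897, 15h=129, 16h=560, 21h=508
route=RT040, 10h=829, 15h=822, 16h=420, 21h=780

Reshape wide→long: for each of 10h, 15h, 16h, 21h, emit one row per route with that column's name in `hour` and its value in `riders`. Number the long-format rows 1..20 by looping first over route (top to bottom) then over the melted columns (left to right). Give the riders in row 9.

20 rows total (5 × 4). Row 9: index ⌊(9-1)/4⌋ = 2 into route → RT038; (9-1) mod 4 = 0 into the melted columns → 10h.
So row 9 is (RT038, 10h, 745); riders = 745.

745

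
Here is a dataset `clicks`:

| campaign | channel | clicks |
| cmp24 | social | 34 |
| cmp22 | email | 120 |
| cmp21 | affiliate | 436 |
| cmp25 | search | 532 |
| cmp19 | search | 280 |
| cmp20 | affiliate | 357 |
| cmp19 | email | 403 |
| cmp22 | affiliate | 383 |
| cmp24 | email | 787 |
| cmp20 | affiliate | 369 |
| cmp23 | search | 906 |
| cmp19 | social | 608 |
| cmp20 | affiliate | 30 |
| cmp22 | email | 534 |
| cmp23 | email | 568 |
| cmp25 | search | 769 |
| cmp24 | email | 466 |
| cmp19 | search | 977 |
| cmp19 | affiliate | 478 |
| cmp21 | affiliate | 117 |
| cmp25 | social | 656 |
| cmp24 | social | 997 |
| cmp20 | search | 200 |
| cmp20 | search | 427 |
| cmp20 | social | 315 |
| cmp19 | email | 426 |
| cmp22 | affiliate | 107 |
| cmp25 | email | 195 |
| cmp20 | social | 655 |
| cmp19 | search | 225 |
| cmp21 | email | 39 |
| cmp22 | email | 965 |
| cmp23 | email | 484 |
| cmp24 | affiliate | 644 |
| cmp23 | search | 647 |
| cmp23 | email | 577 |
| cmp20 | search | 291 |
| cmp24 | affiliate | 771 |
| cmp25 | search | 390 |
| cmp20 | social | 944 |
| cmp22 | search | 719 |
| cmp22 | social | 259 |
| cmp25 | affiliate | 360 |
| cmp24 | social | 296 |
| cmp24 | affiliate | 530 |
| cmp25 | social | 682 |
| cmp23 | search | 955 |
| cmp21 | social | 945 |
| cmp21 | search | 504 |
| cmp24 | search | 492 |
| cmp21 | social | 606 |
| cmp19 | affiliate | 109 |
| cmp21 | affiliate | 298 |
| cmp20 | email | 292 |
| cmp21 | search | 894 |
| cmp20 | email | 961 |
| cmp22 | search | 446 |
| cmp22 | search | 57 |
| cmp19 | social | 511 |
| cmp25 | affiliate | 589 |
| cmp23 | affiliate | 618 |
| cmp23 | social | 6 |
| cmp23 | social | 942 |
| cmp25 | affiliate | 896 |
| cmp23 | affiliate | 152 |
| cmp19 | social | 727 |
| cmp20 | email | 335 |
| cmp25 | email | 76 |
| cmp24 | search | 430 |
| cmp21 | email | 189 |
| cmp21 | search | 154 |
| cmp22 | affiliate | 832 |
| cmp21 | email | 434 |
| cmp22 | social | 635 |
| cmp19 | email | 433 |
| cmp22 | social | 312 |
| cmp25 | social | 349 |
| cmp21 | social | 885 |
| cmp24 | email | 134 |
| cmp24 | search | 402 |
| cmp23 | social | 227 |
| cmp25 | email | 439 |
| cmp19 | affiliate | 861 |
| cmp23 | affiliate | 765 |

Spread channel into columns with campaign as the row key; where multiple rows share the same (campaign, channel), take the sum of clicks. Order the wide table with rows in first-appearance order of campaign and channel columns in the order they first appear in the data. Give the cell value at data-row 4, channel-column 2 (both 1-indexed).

With rows in first-appearance order of campaign, row 4 is campaign=cmp25. channel columns in first-appearance order: social, email, affiliate, search; column 2 is email.
Long rows with campaign=cmp25, channel=email: 195 + 76 + 439 = 710.

710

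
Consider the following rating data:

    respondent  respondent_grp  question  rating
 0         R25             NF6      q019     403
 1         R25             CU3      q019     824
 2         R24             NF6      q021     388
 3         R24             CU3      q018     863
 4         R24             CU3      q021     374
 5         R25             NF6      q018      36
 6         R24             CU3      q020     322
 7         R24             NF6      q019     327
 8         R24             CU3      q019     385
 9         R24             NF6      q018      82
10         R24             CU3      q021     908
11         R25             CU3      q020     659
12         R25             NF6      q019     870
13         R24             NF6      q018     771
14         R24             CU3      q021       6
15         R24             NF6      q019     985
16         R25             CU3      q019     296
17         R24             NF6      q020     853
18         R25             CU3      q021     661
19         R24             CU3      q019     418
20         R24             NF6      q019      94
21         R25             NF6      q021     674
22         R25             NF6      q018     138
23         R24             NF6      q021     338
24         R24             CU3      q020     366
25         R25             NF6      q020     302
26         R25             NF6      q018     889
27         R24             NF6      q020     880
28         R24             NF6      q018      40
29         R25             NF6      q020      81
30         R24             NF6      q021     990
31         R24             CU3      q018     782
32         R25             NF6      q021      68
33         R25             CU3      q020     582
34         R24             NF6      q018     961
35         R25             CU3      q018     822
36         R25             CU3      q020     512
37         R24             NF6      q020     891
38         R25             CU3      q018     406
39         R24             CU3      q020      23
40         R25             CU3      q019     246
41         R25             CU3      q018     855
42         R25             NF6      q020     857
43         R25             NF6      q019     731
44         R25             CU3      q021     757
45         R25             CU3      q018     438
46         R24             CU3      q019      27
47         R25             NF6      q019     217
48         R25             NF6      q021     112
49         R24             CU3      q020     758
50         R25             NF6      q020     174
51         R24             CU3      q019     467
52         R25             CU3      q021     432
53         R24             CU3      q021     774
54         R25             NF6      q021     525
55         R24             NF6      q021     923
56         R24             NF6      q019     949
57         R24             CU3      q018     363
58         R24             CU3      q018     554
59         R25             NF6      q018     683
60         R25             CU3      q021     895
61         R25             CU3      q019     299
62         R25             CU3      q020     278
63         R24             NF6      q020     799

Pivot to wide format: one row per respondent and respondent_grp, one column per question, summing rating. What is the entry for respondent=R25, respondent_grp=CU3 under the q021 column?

Rows with respondent=R25, respondent_grp=CU3 and question=q021: rating values are 661, 757, 432, 895.
661 + 757 + 432 + 895 = 2745.

2745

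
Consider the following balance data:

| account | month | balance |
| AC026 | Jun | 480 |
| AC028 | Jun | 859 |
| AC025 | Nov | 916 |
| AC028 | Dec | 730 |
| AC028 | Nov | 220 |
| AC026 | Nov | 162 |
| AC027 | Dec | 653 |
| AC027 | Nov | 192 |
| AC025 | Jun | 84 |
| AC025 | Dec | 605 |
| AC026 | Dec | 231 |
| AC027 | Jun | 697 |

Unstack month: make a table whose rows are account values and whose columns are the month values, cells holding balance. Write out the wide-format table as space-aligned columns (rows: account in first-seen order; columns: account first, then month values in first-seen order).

Columns: account plus the 3 distinct month values (Jun, Nov, Dec).
For example, row AC026 column Jun takes balance=480 from the long row (AC026, Jun).

account  Jun  Nov  Dec
AC026    480  162  231
AC028    859  220  730
AC025    84   916  605
AC027    697  192  653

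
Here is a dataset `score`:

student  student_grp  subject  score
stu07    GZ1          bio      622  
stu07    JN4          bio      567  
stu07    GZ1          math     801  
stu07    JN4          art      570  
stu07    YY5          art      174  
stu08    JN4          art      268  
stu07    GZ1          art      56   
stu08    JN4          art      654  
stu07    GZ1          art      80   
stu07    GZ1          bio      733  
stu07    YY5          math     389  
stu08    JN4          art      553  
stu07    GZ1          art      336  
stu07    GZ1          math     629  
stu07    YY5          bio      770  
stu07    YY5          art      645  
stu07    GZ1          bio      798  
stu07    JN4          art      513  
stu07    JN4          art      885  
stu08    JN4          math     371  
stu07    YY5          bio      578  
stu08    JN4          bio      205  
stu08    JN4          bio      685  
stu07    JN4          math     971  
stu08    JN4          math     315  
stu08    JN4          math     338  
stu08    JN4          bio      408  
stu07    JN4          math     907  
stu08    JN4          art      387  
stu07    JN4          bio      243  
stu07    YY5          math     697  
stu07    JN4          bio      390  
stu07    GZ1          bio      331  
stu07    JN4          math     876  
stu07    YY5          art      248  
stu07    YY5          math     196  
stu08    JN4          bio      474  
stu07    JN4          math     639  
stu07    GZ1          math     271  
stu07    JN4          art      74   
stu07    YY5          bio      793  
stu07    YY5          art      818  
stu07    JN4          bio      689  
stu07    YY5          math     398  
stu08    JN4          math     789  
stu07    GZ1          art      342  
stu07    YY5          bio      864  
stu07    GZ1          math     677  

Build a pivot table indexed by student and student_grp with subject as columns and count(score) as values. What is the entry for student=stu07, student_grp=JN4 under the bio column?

Rows with student=stu07, student_grp=JN4 and subject=bio: score values are 567, 243, 390, 689.
4 rows match — count = 4.

4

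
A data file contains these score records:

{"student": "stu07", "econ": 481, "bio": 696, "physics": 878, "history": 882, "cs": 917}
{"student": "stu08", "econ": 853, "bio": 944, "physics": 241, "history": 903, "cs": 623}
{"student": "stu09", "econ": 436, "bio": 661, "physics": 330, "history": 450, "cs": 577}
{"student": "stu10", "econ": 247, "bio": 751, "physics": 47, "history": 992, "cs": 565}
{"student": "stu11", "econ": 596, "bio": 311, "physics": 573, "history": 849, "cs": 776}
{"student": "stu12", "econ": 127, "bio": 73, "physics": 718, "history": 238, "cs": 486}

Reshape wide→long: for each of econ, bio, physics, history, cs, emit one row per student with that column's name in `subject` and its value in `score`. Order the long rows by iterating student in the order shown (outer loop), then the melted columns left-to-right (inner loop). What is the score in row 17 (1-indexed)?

30 rows total (6 × 5). Row 17: index ⌊(17-1)/5⌋ = 3 into student → stu10; (17-1) mod 5 = 1 into the melted columns → bio.
So row 17 is (stu10, bio, 751); score = 751.

751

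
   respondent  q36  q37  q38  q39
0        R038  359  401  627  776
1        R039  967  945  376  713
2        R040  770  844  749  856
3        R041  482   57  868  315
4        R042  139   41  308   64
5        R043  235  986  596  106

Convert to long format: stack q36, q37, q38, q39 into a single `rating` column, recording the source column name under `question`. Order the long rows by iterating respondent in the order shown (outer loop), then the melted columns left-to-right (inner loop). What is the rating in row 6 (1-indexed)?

945

24 rows total (6 × 4). Row 6: index ⌊(6-1)/4⌋ = 1 into respondent → R039; (6-1) mod 4 = 1 into the melted columns → q37.
So row 6 is (R039, q37, 945); rating = 945.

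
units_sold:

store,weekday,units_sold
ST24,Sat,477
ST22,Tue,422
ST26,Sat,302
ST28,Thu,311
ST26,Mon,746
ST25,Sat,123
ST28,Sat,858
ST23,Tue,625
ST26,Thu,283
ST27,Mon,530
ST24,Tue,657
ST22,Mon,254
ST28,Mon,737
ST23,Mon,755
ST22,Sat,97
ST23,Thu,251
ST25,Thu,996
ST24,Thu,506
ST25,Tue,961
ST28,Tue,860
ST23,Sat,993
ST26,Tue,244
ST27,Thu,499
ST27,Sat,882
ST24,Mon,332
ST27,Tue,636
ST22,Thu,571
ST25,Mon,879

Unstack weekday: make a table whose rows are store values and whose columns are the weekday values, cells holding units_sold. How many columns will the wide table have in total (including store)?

1 column for store plus 4 distinct weekday values → 5 columns.

5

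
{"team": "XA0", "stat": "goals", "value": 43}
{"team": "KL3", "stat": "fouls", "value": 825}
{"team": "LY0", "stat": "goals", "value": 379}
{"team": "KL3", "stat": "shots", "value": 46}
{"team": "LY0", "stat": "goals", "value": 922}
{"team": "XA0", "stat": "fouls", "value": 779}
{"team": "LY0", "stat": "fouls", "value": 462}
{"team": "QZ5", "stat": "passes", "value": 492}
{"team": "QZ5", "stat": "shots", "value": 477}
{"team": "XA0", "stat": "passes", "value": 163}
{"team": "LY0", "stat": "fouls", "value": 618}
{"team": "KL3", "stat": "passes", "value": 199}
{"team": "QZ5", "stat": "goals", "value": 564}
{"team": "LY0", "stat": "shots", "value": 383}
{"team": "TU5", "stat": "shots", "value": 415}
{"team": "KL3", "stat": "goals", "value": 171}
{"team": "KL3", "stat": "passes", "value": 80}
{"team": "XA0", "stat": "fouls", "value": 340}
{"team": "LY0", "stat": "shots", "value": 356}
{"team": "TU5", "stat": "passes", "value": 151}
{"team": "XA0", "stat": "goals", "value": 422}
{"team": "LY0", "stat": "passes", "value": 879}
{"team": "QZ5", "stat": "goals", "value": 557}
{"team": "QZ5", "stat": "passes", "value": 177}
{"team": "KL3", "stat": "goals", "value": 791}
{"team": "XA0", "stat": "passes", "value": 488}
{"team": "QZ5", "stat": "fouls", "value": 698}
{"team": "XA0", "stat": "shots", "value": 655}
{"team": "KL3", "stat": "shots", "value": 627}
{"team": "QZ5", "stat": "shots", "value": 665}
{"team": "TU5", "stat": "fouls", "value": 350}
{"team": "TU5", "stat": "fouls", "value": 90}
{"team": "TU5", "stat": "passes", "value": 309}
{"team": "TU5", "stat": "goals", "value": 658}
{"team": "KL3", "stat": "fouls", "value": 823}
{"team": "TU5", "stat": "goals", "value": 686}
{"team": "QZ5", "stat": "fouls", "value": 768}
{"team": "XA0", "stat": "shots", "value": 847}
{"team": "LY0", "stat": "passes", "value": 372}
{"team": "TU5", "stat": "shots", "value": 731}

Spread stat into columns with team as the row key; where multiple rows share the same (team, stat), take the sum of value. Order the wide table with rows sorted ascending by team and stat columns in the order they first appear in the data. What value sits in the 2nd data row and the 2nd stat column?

With rows sorted ascending by team, row 2 is team=LY0. stat columns in first-appearance order: goals, fouls, shots, passes; column 2 is fouls.
Long rows with team=LY0, stat=fouls: 462 + 618 = 1080.

1080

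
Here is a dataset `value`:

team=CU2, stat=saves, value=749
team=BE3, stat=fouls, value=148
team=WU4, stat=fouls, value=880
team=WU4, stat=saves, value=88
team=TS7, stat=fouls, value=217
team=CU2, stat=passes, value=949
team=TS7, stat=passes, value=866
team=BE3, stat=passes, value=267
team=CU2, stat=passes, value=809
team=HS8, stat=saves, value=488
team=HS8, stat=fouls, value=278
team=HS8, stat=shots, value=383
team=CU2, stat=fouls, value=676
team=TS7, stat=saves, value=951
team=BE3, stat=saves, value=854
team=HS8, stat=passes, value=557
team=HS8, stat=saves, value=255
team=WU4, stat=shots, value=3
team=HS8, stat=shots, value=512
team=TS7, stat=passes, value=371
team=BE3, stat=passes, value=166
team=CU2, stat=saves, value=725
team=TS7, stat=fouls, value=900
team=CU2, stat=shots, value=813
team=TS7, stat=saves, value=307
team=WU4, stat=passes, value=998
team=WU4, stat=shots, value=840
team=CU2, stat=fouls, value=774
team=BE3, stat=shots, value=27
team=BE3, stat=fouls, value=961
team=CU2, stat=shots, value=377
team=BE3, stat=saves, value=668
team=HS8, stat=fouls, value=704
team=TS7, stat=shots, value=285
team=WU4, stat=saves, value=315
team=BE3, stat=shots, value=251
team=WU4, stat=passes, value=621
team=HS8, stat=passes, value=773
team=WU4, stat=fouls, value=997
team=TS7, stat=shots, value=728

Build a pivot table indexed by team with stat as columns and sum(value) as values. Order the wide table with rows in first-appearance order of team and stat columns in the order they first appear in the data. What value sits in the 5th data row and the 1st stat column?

743

With rows in first-appearance order of team, row 5 is team=HS8. stat columns in first-appearance order: saves, fouls, passes, shots; column 1 is saves.
Long rows with team=HS8, stat=saves: 488 + 255 = 743.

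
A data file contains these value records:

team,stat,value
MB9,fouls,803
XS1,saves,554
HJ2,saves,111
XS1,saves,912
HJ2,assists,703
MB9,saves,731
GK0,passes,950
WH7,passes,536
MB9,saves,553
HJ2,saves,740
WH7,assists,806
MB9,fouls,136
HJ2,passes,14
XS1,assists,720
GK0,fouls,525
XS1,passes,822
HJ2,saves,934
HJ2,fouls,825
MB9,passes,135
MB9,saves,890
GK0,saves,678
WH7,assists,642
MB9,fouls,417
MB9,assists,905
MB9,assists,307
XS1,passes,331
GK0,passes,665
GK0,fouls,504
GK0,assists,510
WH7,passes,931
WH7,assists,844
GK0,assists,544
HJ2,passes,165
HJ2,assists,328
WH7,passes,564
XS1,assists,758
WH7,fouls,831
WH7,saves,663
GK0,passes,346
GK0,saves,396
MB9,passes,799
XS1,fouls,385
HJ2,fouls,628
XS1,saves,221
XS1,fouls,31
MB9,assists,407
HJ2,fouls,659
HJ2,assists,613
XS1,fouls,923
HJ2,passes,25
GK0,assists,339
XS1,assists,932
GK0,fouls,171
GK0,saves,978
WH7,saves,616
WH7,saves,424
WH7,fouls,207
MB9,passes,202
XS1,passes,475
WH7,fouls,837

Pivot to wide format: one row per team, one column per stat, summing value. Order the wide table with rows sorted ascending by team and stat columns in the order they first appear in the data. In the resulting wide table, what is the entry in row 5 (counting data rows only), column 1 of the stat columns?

1339

With rows sorted ascending by team, row 5 is team=XS1. stat columns in first-appearance order: fouls, saves, assists, passes; column 1 is fouls.
Long rows with team=XS1, stat=fouls: 385 + 31 + 923 = 1339.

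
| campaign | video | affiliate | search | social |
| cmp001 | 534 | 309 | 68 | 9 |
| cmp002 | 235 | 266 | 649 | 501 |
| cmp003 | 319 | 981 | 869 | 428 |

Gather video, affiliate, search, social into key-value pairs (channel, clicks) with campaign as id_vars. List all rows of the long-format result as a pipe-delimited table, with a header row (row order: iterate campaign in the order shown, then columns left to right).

| campaign | channel | clicks |
| cmp001 | video | 534 |
| cmp001 | affiliate | 309 |
| cmp001 | search | 68 |
| cmp001 | social | 9 |
| cmp002 | video | 235 |
| cmp002 | affiliate | 266 |
| cmp002 | search | 649 |
| cmp002 | social | 501 |
| cmp003 | video | 319 |
| cmp003 | affiliate | 981 |
| cmp003 | search | 869 |
| cmp003 | social | 428 |

Each (campaign, column) pair becomes one row: 3 × 4 = 12 rows.
For example, (cmp001, video) → clicks=534.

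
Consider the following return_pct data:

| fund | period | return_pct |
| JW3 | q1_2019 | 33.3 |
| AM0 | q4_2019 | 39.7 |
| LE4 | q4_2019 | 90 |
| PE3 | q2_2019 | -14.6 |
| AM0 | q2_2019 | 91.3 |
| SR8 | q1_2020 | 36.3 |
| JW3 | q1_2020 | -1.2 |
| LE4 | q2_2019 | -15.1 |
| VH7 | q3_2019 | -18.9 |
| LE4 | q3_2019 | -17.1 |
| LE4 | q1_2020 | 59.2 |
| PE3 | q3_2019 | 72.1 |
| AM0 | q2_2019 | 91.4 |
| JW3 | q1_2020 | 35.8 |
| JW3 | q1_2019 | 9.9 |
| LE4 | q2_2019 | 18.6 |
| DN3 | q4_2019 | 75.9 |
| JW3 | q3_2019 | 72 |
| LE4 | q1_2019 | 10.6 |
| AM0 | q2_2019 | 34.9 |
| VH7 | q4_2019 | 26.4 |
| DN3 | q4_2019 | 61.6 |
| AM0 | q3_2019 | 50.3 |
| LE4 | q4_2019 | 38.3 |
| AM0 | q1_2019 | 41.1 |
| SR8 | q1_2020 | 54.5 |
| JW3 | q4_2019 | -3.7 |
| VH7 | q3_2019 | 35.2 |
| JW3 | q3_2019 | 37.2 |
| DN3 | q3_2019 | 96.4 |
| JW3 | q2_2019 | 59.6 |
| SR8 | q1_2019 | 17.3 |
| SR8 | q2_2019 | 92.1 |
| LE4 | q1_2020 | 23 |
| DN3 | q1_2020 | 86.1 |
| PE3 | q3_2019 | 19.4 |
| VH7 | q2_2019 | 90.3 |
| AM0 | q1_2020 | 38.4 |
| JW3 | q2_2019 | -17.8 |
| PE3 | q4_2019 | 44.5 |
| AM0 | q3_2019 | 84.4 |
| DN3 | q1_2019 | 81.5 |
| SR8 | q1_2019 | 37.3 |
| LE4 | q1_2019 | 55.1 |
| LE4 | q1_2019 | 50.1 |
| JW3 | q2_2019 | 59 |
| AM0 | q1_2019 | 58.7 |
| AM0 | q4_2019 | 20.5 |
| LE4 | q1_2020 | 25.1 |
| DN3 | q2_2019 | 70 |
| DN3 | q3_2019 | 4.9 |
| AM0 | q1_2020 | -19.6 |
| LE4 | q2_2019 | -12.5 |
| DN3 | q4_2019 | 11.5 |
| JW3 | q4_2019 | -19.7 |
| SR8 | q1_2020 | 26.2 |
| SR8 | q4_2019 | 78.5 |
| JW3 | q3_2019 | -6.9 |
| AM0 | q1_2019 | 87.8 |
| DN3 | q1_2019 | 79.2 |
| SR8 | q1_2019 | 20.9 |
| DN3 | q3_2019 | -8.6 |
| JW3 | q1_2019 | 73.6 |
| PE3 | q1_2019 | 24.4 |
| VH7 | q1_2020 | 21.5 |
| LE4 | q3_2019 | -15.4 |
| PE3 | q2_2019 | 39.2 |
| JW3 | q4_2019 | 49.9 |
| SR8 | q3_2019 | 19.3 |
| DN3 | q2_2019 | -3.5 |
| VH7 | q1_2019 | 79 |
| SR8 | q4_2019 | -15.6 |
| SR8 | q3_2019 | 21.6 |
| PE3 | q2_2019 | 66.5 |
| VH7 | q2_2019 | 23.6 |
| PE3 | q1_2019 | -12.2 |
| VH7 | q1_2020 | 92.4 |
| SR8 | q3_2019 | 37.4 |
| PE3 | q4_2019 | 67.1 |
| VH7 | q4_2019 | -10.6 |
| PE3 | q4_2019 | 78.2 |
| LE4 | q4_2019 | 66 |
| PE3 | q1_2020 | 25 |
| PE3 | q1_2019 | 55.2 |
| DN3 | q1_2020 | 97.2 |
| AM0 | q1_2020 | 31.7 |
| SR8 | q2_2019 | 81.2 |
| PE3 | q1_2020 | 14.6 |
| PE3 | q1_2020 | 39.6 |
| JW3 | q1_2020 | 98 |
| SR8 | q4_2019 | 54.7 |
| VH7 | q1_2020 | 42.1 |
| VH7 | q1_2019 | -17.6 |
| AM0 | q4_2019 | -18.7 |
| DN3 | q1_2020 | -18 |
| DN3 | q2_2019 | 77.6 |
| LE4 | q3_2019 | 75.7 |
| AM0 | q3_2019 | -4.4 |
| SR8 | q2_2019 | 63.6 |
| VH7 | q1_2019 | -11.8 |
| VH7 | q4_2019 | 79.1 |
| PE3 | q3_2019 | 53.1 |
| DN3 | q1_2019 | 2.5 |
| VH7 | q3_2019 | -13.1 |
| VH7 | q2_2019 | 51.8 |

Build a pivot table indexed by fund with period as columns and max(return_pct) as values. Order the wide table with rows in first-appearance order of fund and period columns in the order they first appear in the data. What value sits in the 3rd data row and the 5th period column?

75.7

With rows in first-appearance order of fund, row 3 is fund=LE4. period columns in first-appearance order: q1_2019, q4_2019, q2_2019, q1_2020, q3_2019; column 5 is q3_2019.
Long rows with fund=LE4, period=q3_2019: max(-17.1, -15.4, 75.7) = 75.7.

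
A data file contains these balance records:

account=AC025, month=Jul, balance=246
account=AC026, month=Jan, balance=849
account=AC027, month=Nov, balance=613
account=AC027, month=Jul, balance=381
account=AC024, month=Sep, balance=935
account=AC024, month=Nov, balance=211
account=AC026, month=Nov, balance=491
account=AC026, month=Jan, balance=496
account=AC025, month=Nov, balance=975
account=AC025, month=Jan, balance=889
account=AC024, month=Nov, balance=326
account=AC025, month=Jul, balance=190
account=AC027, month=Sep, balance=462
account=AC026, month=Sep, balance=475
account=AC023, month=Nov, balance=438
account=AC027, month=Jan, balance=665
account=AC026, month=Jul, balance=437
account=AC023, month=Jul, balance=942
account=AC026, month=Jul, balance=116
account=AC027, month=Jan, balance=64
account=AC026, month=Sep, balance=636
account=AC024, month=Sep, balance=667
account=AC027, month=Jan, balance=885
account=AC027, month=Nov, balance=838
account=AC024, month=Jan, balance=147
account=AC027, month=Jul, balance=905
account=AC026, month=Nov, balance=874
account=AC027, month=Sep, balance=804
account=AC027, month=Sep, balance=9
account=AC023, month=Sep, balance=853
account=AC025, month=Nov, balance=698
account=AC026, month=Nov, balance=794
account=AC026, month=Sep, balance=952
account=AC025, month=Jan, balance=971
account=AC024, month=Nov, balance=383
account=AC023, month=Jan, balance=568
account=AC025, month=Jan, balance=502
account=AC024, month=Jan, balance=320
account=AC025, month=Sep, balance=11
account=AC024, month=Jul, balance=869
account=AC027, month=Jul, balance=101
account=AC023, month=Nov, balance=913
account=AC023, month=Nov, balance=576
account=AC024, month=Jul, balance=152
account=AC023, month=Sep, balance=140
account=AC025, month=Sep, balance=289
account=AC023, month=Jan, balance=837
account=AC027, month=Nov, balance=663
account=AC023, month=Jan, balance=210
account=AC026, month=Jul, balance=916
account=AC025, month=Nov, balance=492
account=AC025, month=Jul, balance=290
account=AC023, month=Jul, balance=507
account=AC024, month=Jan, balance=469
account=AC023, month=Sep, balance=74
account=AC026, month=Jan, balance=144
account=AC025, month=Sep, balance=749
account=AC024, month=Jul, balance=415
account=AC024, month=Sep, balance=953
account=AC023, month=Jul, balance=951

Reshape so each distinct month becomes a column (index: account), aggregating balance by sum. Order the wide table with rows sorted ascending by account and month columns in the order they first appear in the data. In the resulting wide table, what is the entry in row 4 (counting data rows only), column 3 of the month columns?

2159

With rows sorted ascending by account, row 4 is account=AC026. month columns in first-appearance order: Jul, Jan, Nov, Sep; column 3 is Nov.
Long rows with account=AC026, month=Nov: 491 + 874 + 794 = 2159.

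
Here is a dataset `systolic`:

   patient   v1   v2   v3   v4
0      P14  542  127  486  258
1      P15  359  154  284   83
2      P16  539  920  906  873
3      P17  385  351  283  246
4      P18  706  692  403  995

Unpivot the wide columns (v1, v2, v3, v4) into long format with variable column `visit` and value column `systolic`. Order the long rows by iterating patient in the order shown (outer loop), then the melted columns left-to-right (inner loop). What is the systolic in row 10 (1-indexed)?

920

20 rows total (5 × 4). Row 10: index ⌊(10-1)/4⌋ = 2 into patient → P16; (10-1) mod 4 = 1 into the melted columns → v2.
So row 10 is (P16, v2, 920); systolic = 920.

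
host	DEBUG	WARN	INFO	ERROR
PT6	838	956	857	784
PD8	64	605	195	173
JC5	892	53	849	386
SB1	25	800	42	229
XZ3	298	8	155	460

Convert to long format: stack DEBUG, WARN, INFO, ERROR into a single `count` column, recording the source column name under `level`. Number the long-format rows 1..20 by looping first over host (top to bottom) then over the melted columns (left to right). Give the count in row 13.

25

20 rows total (5 × 4). Row 13: index ⌊(13-1)/4⌋ = 3 into host → SB1; (13-1) mod 4 = 0 into the melted columns → DEBUG.
So row 13 is (SB1, DEBUG, 25); count = 25.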